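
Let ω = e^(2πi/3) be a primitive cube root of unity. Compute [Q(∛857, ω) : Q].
[Q(∛857, ω) : Q] = 6

[Q(∛857):Q] = 3 (min poly x^3 - 857, irreducible since 857 is not a perfect cube). [Q(ω):Q] = 2 (min poly x^2 + x + 1). Since Q(∛857) ⊂ R and ω ∉ R, we have ω ∉ Q(∛857), so x^2 + x + 1 remains irreducible over Q(∛857) and [Q(∛857, ω) : Q(∛857)] = 2. By the tower law, [Q(∛857, ω) : Q] = 3 · 2 = 6. (In fact Q(∛857, ω) is the splitting field of x^3 - 857 over Q.)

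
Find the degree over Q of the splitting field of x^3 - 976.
[K : Q] = 6

The roots of x^3 - 976 are ∛976, ω∛976, ω^2∛976 where ω = e^(2πi/3) is a primitive cube root of unity, so K = Q(∛976, ω). Now [Q(∛976):Q] = 3 (since 976 is not a perfect cube, x^3 - 976 is irreducible) and [Q(ω):Q] = 2. Both 2 and 3 divide [K:Q], and [K:Q] ≤ 3·2 = 6, so [K:Q] = 6. (Equivalently: Q(∛976) ⊂ R but ω ∉ R, so [K : Q(∛976)] = 2.)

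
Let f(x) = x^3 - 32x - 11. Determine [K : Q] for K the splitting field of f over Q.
[K : Q] = 6

By the rational root test, any rational root of the monic integer polynomial f(x) = x^3 - 32x - 11 must be an integer dividing the constant term -11, i.e. one of ±{1, 11}. Evaluating: f(1) = -42, f(-1) = 20, f(11) = 968, f(-11) = -990; none is 0, so f has no rational root and is therefore irreducible over Q (a cubic with no linear factor over a field is irreducible). For an irreducible cubic, the Galois group is A_3 or S_3 according as the discriminant disc(f) = -4a^3 - 27b^2 = -4·(-32)^3 - 27·(-11)^2 = 127805 is or is not a square in Q. Here disc(f) = 127805 is not a perfect square in Q, so the Galois group of f over Q is not contained in A_3 and must be all of S_3. The splitting field has degree |S_3| = 6 over Q, so [K : Q] = 6.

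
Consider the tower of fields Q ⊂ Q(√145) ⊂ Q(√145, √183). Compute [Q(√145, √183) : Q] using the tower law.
[Q(√145, √183) : Q] = 4

[Q(√145):Q] = 2 (min poly x^2 - 145, irreducible since 145 is squarefree > 1). For the top step, suppose √183 ∈ Q(√145), say √183 = c + d√145 with c, d ∈ Q. Squaring: 183 = c^2 + 145d^2 + 2cd√145. Since √145 ∉ Q this forces 2cd = 0. If d = 0 then √183 = c ∈ Q, contradicting 183 squarefree > 1. If c = 0 then 183 = 145d^2, so 145·183 = (145d)^2 is a perfect square in Q — but 145·183 = 26535 is not a perfect square (since 145 and 183 are distinct squarefree integers). Contradiction. Hence √183 ∉ Q(√145), so x^2 - 183 stays irreducible over Q(√145) and [Q(√145, √183) : Q(√145)] = 2. By the tower law, [Q(√145, √183) : Q] = 2 · 2 = 4.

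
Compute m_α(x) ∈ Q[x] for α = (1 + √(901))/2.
m_α(x) = x^2 - x - 225

From 2α - 1 = √(901), squaring gives (2α - 1)^2 = 901, i.e. 4α^2 - 4α + 1 = 901, so α^2 - α + (1 - 901)/4 = 0. Since 901 ≡ 1 (mod 4), (1 - 901)/4 = -225 ∈ Z. The polynomial x^2 - x - 225 has discriminant 1 - 4·(-225) = 901, which is not a perfect square in Q (d = 901 is squarefree and ≠ 1), so x^2 - x - 225 is irreducible over Q. It is the minimal polynomial of α.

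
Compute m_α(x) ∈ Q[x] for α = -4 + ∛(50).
m_α(x) = x^3 + 12x^2 + 48x + 14

Set β = α + 4 = ∛(50), so β^3 = 50. Then (α + 4)^3 - 50 = 0, i.e. α is a root of g(x) = (x + 4)^3 - 50 = x^3 + 12x^2 + 48x + 14. Since g(x) = h(x + 4) where h(x) = x^3 - 50, and h is irreducible over Q (because 50 is not a perfect cube, so h has no rational root, and a monic cubic with no rational root is irreducible), g is also irreducible (irreducibility is preserved under the substitution x → x + 4). Hence m_α(x) = x^3 + 12x^2 + 48x + 14.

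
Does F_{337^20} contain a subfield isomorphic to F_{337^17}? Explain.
No: F_{337^17} is not a subfield of F_{337^20}

F_{p^m} embeds in F_{p^n} iff m | n. Here 17 ∤ 20 (since 20 = 1·17 + 3 with remainder 3 ≠ 0), so F_{337^17} is not a subfield of F_{337^20}. Equivalently: if it were, the tower law would give 17 = [F_{337^17}:F_337] dividing [F_{337^20}:F_337] = 20, contradiction.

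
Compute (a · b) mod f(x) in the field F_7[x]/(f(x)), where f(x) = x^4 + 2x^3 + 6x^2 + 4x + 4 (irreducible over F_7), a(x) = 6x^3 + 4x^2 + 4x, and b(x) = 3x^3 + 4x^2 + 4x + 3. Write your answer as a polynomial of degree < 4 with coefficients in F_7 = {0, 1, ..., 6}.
a · b ≡ 6x^3 + 5x^2 + 5x (mod f(x))

Multiply in F_7[x]: a(x)·b(x) = (6x^3 + 4x^2 + 4x)·(3x^3 + 4x^2 + 4x + 3) = 4x^6 + x^5 + 3x^4 + x^3 + 5x. This has degree ≥ 4, so divide by f(x) over F_7: 4x^6 + x^5 + 3x^4 + x^3 + 5x = (4x^2)·(x^4 + 2x^3 + 6x^2 + 4x + 4) + (6x^3 + 5x^2 + 5x). Hence a·b ≡ 6x^3 + 5x^2 + 5x (mod f). (F_7[x]/(f) is a field with 7^4 = 2401 elements since f is irreducible of degree 4.)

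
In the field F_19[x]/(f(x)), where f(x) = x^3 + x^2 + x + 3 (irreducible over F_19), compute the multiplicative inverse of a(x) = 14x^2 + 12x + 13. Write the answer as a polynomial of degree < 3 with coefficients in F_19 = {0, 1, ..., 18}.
a(x)^(-1) ≡ 16x^2 + 7x + 8 (mod f(x))

Since f is irreducible over F_19, F_19[x]/(f) is a field and a(x) ≠ 0 has an inverse. Apply the extended Euclidean algorithm to f(x) and a(x) in F_19[x]: f(x) = (15x + 13)·a(x) + (11x + 5);  a(x) = (3x + 17)·(11x + 5) + (4). The last nonzero remainder is the constant 4 = gcd(f, a) in F_19. Back-substituting through the division chain expresses 4 = s(x)·a(x) + t(x)·f(x) with s(x) ≡ 7x^2 + 9x + 13 (mod f), so (7x^2 + 9x + 13)·a(x) ≡ 4 (mod f). Multiplying by 4^(-1) ≡ 5 in F_19 gives a(x)^(-1) ≡ 5·(7x^2 + 9x + 13) ≡ 16x^2 + 7x + 8 (mod f). Check: (14x^2 + 12x + 13)·(16x^2 + 7x + 8) = 15x^4 + 5x^3 + 5x^2 + 16x + 9 ≡ 1 (mod x^3 + x^2 + x + 3).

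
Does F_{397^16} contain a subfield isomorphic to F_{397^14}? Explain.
No: F_{397^14} is not a subfield of F_{397^16}

F_{p^m} embeds in F_{p^n} iff m | n. Here 14 ∤ 16 (since 16 = 1·14 + 2 with remainder 2 ≠ 0), so F_{397^14} is not a subfield of F_{397^16}. Equivalently: if it were, the tower law would give 14 = [F_{397^14}:F_397] dividing [F_{397^16}:F_397] = 16, contradiction.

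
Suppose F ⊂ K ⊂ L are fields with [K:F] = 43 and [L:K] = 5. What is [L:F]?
[L:F] = 215

The tower law says that for any tower of field extensions F ⊂ K ⊂ L with finite degrees, [L:F] = [L:K] · [K:F]. Here this gives [L:F] = 5 · 43 = 215.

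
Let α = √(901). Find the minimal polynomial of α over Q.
m_α(x) = x^2 - 901

α satisfies α^2 - 901 = 0, so x^2 - 901 annihilates α. Since d = 901 is squarefree and ≠ 1, it is not a perfect square in Q, so x^2 - 901 has no rational root and is therefore irreducible over Q (a degree-2 polynomial over a field is irreducible iff it has no root). Hence m_α(x) = x^2 - 901.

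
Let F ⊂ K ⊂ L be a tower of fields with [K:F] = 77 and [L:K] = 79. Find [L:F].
[L:F] = 6083

The tower law says that for any tower of field extensions F ⊂ K ⊂ L with finite degrees, [L:F] = [L:K] · [K:F]. Here this gives [L:F] = 79 · 77 = 6083.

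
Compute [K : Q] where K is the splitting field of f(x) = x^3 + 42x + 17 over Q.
[K : Q] = 6

By the rational root test, any rational root of the monic integer polynomial f(x) = x^3 + 42x + 17 must be an integer dividing the constant term 17, i.e. one of ±{1, 17}. Evaluating: f(1) = 60, f(-1) = -26, f(17) = 5644, f(-17) = -5610; none is 0, so f has no rational root and is therefore irreducible over Q (a cubic with no linear factor over a field is irreducible). For an irreducible cubic, the Galois group is A_3 or S_3 according as the discriminant disc(f) = -4a^3 - 27b^2 = -4·(42)^3 - 27·(17)^2 = -304155 is or is not a square in Q. Here disc(f) = -304155 is not a perfect square in Q, so the Galois group of f over Q is not contained in A_3 and must be all of S_3. The splitting field has degree |S_3| = 6 over Q, so [K : Q] = 6.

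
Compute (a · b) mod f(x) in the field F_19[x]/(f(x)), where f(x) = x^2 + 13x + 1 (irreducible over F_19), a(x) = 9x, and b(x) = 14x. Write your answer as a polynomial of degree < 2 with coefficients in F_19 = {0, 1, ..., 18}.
a · b ≡ 15x + 7 (mod f(x))

Multiply in F_19[x]: a(x)·b(x) = (9x)·(14x) = 12x^2. This has degree ≥ 2, so divide by f(x) over F_19: 12x^2 = (12)·(x^2 + 13x + 1) + (15x + 7). Hence a·b ≡ 15x + 7 (mod f). (F_19[x]/(f) is a field with 19^2 = 361 elements since f is irreducible of degree 2.)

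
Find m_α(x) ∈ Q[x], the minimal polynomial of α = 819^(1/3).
m_α(x) = x^3 - 819

α satisfies α^3 = 819, so x^3 - 819 annihilates α. By the rational root test, a rational root p/q (in lowest terms) of x^3 - 819 would satisfy p^3 = 819 q^3, forcing q = 1 and p^3 = 819; but 819 is not a perfect cube, contradiction. A monic cubic over Q with no rational root is irreducible (any nontrivial factorization would include a linear factor). Hence x^3 - 819 is the minimal polynomial of α, and in particular [Q(α):Q] = 3.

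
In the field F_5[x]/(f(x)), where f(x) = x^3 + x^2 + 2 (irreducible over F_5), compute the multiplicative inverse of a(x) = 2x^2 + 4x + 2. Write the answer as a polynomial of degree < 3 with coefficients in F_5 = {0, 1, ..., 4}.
a(x)^(-1) ≡ 2x^2 + x + 4 (mod f(x))

Since f is irreducible over F_5, F_5[x]/(f) is a field and a(x) ≠ 0 has an inverse. Apply the extended Euclidean algorithm to f(x) and a(x) in F_5[x]: f(x) = (3x + 2)·a(x) + (x + 3);  a(x) = (2x + 3)·(x + 3) + (3). The last nonzero remainder is the constant 3 = gcd(f, a) in F_5. Back-substituting through the division chain expresses 3 = s(x)·a(x) + t(x)·f(x) with s(x) ≡ x^2 + 3x + 2 (mod f), so (x^2 + 3x + 2)·a(x) ≡ 3 (mod f). Multiplying by 3^(-1) ≡ 2 in F_5 gives a(x)^(-1) ≡ 2·(x^2 + 3x + 2) ≡ 2x^2 + x + 4 (mod f). Check: (2x^2 + 4x + 2)·(2x^2 + x + 4) = 4x^4 + x^2 + 3x + 3 ≡ 1 (mod x^3 + x^2 + 2).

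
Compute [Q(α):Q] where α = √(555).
[Q(α):Q] = 2

[Q(α):Q] equals the degree of the minimal polynomial of α. Here α^2 = 555 and x^2 - 555 is irreducible (d = 555 is squarefree, ≠ 1, hence not a square), so deg(m_α) = 2. Thus [Q(α):Q] = 2.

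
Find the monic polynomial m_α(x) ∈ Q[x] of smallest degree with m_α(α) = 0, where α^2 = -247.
m_α(x) = x^2 + 247

α satisfies α^2 + 247 = 0, so x^2 + 247 annihilates α. Since d = -247 is squarefree and ≠ 1, it is not a perfect square in Q, so x^2 + 247 has no rational root and is therefore irreducible over Q (a degree-2 polynomial over a field is irreducible iff it has no root). Hence m_α(x) = x^2 + 247.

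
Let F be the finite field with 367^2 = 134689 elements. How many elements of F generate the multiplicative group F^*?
There are φ(134688) = 42240 primitive elements

F_q^* is cyclic of order q - 1 = 134688. A cyclic group of order m has exactly φ(m) generators. Here m = 134688 = 2^5 · 3 · 23 · 61, so the number of primitive elements is φ(134688) = 42240.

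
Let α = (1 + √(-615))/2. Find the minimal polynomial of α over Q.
m_α(x) = x^2 - x + 154

From 2α - 1 = √(-615), squaring gives (2α - 1)^2 = -615, i.e. 4α^2 - 4α + 1 = -615, so α^2 - α + (1 + 615)/4 = 0. Since -615 ≡ 1 (mod 4), (1 + 615)/4 = 154 ∈ Z. The polynomial x^2 - x + 154 has discriminant 1 - 4·(154) = -615, which is not a perfect square in Q (d = -615 is squarefree and ≠ 1), so x^2 - x + 154 is irreducible over Q. It is the minimal polynomial of α.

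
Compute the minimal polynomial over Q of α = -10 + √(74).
m_α(x) = x^2 + 20x + 26

From α + 10 = √(74), squaring gives (α + 10)^2 = 74, i.e. α^2 + 20α + 100 = 74, so α^2 + 20α + 26 = 0. The discriminant of x^2 + 20x + 26 is (20)^2 - 4·(26) = 400 - 104 = 296, and 4·(74) is not a perfect square in Q since 74 is squarefree and ≠ 1. Hence x^2 + 20x + 26 is irreducible over Q and is the minimal polynomial of α.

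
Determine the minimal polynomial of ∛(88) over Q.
m_α(x) = x^3 - 88

α satisfies α^3 = 88, so x^3 - 88 annihilates α. By the rational root test, a rational root p/q (in lowest terms) of x^3 - 88 would satisfy p^3 = 88 q^3, forcing q = 1 and p^3 = 88; but 88 is not a perfect cube, contradiction. A monic cubic over Q with no rational root is irreducible (any nontrivial factorization would include a linear factor). Hence x^3 - 88 is the minimal polynomial of α, and in particular [Q(α):Q] = 3.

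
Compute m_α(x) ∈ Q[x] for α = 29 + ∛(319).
m_α(x) = x^3 - 87x^2 + 2523x - 24708

Set β = α - 29 = ∛(319), so β^3 = 319. Then (α - 29)^3 - 319 = 0, i.e. α is a root of g(x) = (x - 29)^3 - 319 = x^3 - 87x^2 + 2523x - 24708. Since g(x) = h(x - 29) where h(x) = x^3 - 319, and h is irreducible over Q (because 319 is not a perfect cube, so h has no rational root, and a monic cubic with no rational root is irreducible), g is also irreducible (irreducibility is preserved under the substitution x → x - 29). Hence m_α(x) = x^3 - 87x^2 + 2523x - 24708.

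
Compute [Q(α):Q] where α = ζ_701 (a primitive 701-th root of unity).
[Q(α):Q] = 700

The minimal polynomial of ζ_701 over Q is the 701-th cyclotomic polynomial Φ_701(x), which is irreducible over Q and has degree φ(701) = 700. Hence [Q(α):Q] = φ(701) = 700.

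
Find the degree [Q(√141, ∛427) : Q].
[Q(√141, ∛427) : Q] = 6

Let L = Q(√141, ∛427). Since Q(√141) ⊂ L and [Q(√141):Q] = 2, the tower law gives 2 | [L:Q]. Likewise Q(∛427) ⊂ L with [Q(∛427):Q] = 3 (because 427 is not a perfect cube), so 3 | [L:Q]. As gcd(2,3) = 1, [L:Q] is divisible by 6. Conversely L is generated over Q by √141 and ∛427, so [L:Q] ≤ 2·3 = 6. Therefore [Q(√141, ∛427) : Q] = 6.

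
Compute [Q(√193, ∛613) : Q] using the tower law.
[Q(√193, ∛613) : Q] = 6

Let L = Q(√193, ∛613). Since Q(√193) ⊂ L and [Q(√193):Q] = 2, the tower law gives 2 | [L:Q]. Likewise Q(∛613) ⊂ L with [Q(∛613):Q] = 3 (because 613 is not a perfect cube), so 3 | [L:Q]. As gcd(2,3) = 1, [L:Q] is divisible by 6. Conversely L is generated over Q by √193 and ∛613, so [L:Q] ≤ 2·3 = 6. Therefore [Q(√193, ∛613) : Q] = 6.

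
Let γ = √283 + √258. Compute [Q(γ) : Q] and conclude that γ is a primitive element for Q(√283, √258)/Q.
[Q(γ) : Q] = 4 (equivalently, Q(γ) = Q(√283, √258))

Obviously Q(γ) ⊆ Q(√283, √258), and [Q(√283, √258):Q] = 4 (since 283, 258 are distinct squarefree integers > 1 with 73014 not a perfect square). To show equality we compute the minimal polynomial of γ. From γ = √283 + √258: γ^2 = 283 + 2√(73014) + 258 = 541 + 2√(73014), so γ^2 - 541 = 2√(73014); squaring, (γ^2 - 541)^2 = 4·73014, i.e. γ^4 - 1082γ^2 + 292681 - 292056 = 0, i.e. γ^4 - 1082γ^2 + 625 = 0. So γ is a root of x^4 - 1082x^2 + 625. This polynomial is irreducible over Q: it has no rational root (each ±√283 ± √258 is irrational), and any factorization into two quadratics over Q would force √(73014) ∈ Q (pairing opposite roots) or √283, √258 ∈ Q (other pairings), all impossible. Hence [Q(γ):Q] = 4 = [Q(√283, √258):Q], so Q(γ) = Q(√283, √258).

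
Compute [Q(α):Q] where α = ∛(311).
[Q(α):Q] = 3

The minimal polynomial of α is x^3 - 311, irreducible over Q since 311 is not a perfect cube (so x^3 - 311 has no rational root). Hence [Q(α):Q] = deg(m_α) = 3.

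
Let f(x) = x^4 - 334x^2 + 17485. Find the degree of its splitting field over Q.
[K : Q] = 4

Solving the quadratic in x^2: x^2 = (334 ± √(334^2 - 4·17485))/2 = (334 ± √41616)/2 = (334 ± 204)/2, giving x^2 = 65 or x^2 = 269. So f(x) = (x^2 - 65)(x^2 - 269) and the roots of f are ±√65, ±√269. Hence the splitting field is K = Q(√65, √269). Since 65 and 269 are distinct squarefree integers > 1, their product 17485 is not a perfect square, so √269 ∉ Q(√65). By the tower law [K:Q] = [Q(√65,√269):Q(√65)] · [Q(√65):Q] = 2 · 2 = 4.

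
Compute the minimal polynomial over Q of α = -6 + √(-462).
m_α(x) = x^2 + 12x + 498

From α + 6 = √(-462), squaring gives (α + 6)^2 = -462, i.e. α^2 + 12α + 36 = -462, so α^2 + 12α + 498 = 0. The discriminant of x^2 + 12x + 498 is (12)^2 - 4·(498) = 144 - 1992 = -1848, and 4·(-462) is not a perfect square in Q since -462 is squarefree and ≠ 1. Hence x^2 + 12x + 498 is irreducible over Q and is the minimal polynomial of α.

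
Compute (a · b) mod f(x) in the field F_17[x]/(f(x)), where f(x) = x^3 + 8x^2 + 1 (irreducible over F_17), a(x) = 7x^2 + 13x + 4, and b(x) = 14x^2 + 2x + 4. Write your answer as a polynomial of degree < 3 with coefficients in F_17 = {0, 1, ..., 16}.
a · b ≡ 3x^2 + 13x + 9 (mod f(x))

Multiply in F_17[x]: a(x)·b(x) = (7x^2 + 13x + 4)·(14x^2 + 2x + 4) = 13x^4 + 9x^3 + 8x^2 + 9x + 16. This has degree ≥ 3, so divide by f(x) over F_17: 13x^4 + 9x^3 + 8x^2 + 9x + 16 = (13x + 7)·(x^3 + 8x^2 + 1) + (3x^2 + 13x + 9). Hence a·b ≡ 3x^2 + 13x + 9 (mod f). (F_17[x]/(f) is a field with 17^3 = 4913 elements since f is irreducible of degree 3.)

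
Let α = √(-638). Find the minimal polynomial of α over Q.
m_α(x) = x^2 + 638

α satisfies α^2 + 638 = 0, so x^2 + 638 annihilates α. Since d = -638 is squarefree and ≠ 1, it is not a perfect square in Q, so x^2 + 638 has no rational root and is therefore irreducible over Q (a degree-2 polynomial over a field is irreducible iff it has no root). Hence m_α(x) = x^2 + 638.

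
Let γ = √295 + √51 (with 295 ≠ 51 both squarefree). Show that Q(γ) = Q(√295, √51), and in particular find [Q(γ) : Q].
[Q(γ) : Q] = 4 (equivalently, Q(γ) = Q(√295, √51))

Obviously Q(γ) ⊆ Q(√295, √51), and [Q(√295, √51):Q] = 4 (since 295, 51 are distinct squarefree integers > 1 with 15045 not a perfect square). To show equality we compute the minimal polynomial of γ. From γ = √295 + √51: γ^2 = 295 + 2√(15045) + 51 = 346 + 2√(15045), so γ^2 - 346 = 2√(15045); squaring, (γ^2 - 346)^2 = 4·15045, i.e. γ^4 - 692γ^2 + 119716 - 60180 = 0, i.e. γ^4 - 692γ^2 + 59536 = 0. So γ is a root of x^4 - 692x^2 + 59536. This polynomial is irreducible over Q: it has no rational root (each ±√295 ± √51 is irrational), and any factorization into two quadratics over Q would force √(15045) ∈ Q (pairing opposite roots) or √295, √51 ∈ Q (other pairings), all impossible. Hence [Q(γ):Q] = 4 = [Q(√295, √51):Q], so Q(γ) = Q(√295, √51).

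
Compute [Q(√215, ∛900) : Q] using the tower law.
[Q(√215, ∛900) : Q] = 6

Let L = Q(√215, ∛900). Since Q(√215) ⊂ L and [Q(√215):Q] = 2, the tower law gives 2 | [L:Q]. Likewise Q(∛900) ⊂ L with [Q(∛900):Q] = 3 (because 900 is not a perfect cube), so 3 | [L:Q]. As gcd(2,3) = 1, [L:Q] is divisible by 6. Conversely L is generated over Q by √215 and ∛900, so [L:Q] ≤ 2·3 = 6. Therefore [Q(√215, ∛900) : Q] = 6.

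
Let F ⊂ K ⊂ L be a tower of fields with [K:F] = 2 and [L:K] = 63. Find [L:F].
[L:F] = 126

The tower law says that for any tower of field extensions F ⊂ K ⊂ L with finite degrees, [L:F] = [L:K] · [K:F]. Here this gives [L:F] = 63 · 2 = 126.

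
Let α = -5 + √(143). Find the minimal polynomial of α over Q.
m_α(x) = x^2 + 10x - 118

From α + 5 = √(143), squaring gives (α + 5)^2 = 143, i.e. α^2 + 10α + 25 = 143, so α^2 + 10α - 118 = 0. The discriminant of x^2 + 10x - 118 is (10)^2 - 4·(-118) = 100 + 472 = 572, and 4·(143) is not a perfect square in Q since 143 is squarefree and ≠ 1. Hence x^2 + 10x - 118 is irreducible over Q and is the minimal polynomial of α.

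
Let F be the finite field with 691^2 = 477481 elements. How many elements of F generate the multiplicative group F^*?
There are φ(477480) = 121088 primitive elements

F_q^* is cyclic of order q - 1 = 477480. A cyclic group of order m has exactly φ(m) generators. Here m = 477480 = 2^3 · 3 · 5 · 23 · 173, so the number of primitive elements is φ(477480) = 121088.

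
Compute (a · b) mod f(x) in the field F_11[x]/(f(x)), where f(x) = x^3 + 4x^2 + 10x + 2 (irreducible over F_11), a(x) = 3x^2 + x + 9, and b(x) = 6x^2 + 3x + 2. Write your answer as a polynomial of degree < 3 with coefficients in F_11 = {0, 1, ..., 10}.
a · b ≡ x^2 + 2x (mod f(x))

Multiply in F_11[x]: a(x)·b(x) = (3x^2 + x + 9)·(6x^2 + 3x + 2) = 7x^4 + 4x^3 + 8x^2 + 7x + 7. This has degree ≥ 3, so divide by f(x) over F_11: 7x^4 + 4x^3 + 8x^2 + 7x + 7 = (7x + 9)·(x^3 + 4x^2 + 10x + 2) + (x^2 + 2x). Hence a·b ≡ x^2 + 2x (mod f). (F_11[x]/(f) is a field with 11^3 = 1331 elements since f is irreducible of degree 3.)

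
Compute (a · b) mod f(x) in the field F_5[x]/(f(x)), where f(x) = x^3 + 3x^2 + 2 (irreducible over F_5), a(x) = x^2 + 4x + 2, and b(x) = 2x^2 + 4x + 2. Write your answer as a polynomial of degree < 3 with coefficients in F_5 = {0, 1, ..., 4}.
a · b ≡ 4x^2 + 2x + 2 (mod f(x))

Multiply in F_5[x]: a(x)·b(x) = (x^2 + 4x + 2)·(2x^2 + 4x + 2) = 2x^4 + 2x^3 + 2x^2 + x + 4. This has degree ≥ 3, so divide by f(x) over F_5: 2x^4 + 2x^3 + 2x^2 + x + 4 = (2x + 1)·(x^3 + 3x^2 + 2) + (4x^2 + 2x + 2). Hence a·b ≡ 4x^2 + 2x + 2 (mod f). (F_5[x]/(f) is a field with 5^3 = 125 elements since f is irreducible of degree 3.)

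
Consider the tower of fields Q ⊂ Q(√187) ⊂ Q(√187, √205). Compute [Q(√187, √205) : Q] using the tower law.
[Q(√187, √205) : Q] = 4

[Q(√187):Q] = 2 (min poly x^2 - 187, irreducible since 187 is squarefree > 1). For the top step, suppose √205 ∈ Q(√187), say √205 = c + d√187 with c, d ∈ Q. Squaring: 205 = c^2 + 187d^2 + 2cd√187. Since √187 ∉ Q this forces 2cd = 0. If d = 0 then √205 = c ∈ Q, contradicting 205 squarefree > 1. If c = 0 then 205 = 187d^2, so 187·205 = (187d)^2 is a perfect square in Q — but 187·205 = 38335 is not a perfect square (since 187 and 205 are distinct squarefree integers). Contradiction. Hence √205 ∉ Q(√187), so x^2 - 205 stays irreducible over Q(√187) and [Q(√187, √205) : Q(√187)] = 2. By the tower law, [Q(√187, √205) : Q] = 2 · 2 = 4.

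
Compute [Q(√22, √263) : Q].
[Q(√22, √263) : Q] = 4

[Q(√22):Q] = 2 (min poly x^2 - 22, irreducible since 22 is squarefree > 1). For the top step, suppose √263 ∈ Q(√22), say √263 = c + d√22 with c, d ∈ Q. Squaring: 263 = c^2 + 22d^2 + 2cd√22. Since √22 ∉ Q this forces 2cd = 0. If d = 0 then √263 = c ∈ Q, contradicting 263 squarefree > 1. If c = 0 then 263 = 22d^2, so 22·263 = (22d)^2 is a perfect square in Q — but 22·263 = 5786 is not a perfect square (since 22 and 263 are distinct squarefree integers). Contradiction. Hence √263 ∉ Q(√22), so x^2 - 263 stays irreducible over Q(√22) and [Q(√22, √263) : Q(√22)] = 2. By the tower law, [Q(√22, √263) : Q] = 2 · 2 = 4.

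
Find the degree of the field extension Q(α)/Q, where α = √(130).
[Q(α):Q] = 2

[Q(α):Q] equals the degree of the minimal polynomial of α. Here α^2 = 130 and x^2 - 130 is irreducible (d = 130 is squarefree, ≠ 1, hence not a square), so deg(m_α) = 2. Thus [Q(α):Q] = 2.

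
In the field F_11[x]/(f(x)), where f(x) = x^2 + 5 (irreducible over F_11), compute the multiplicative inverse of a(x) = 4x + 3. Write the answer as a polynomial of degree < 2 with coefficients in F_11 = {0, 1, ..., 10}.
a(x)^(-1) ≡ 7x + 3 (mod f(x))

Since f is irreducible over F_11, F_11[x]/(f) is a field and a(x) ≠ 0 has an inverse. Apply the extended Euclidean algorithm to f(x) and a(x) in F_11[x]: f(x) = (3x + 6)·a(x) + (9). The last nonzero remainder is the constant 9 = gcd(f, a) in F_11. Back-substituting through the division chain expresses 9 = s(x)·a(x) + t(x)·f(x) with s(x) ≡ 8x + 5 (mod f), so (8x + 5)·a(x) ≡ 9 (mod f). Multiplying by 9^(-1) ≡ 5 in F_11 gives a(x)^(-1) ≡ 5·(8x + 5) ≡ 7x + 3 (mod f). Check: (4x + 3)·(7x + 3) = 6x^2 + 9 ≡ 1 (mod x^2 + 5).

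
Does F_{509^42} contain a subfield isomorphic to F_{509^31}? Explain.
No: F_{509^31} is not a subfield of F_{509^42}

F_{p^m} embeds in F_{p^n} iff m | n. Here 31 ∤ 42 (since 42 = 1·31 + 11 with remainder 11 ≠ 0), so F_{509^31} is not a subfield of F_{509^42}. Equivalently: if it were, the tower law would give 31 = [F_{509^31}:F_509] dividing [F_{509^42}:F_509] = 42, contradiction.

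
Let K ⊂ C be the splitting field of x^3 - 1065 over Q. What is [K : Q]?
[K : Q] = 6

The roots of x^3 - 1065 are ∛1065, ω∛1065, ω^2∛1065 where ω = e^(2πi/3) is a primitive cube root of unity, so K = Q(∛1065, ω). Now [Q(∛1065):Q] = 3 (since 1065 is not a perfect cube, x^3 - 1065 is irreducible) and [Q(ω):Q] = 2. Both 2 and 3 divide [K:Q], and [K:Q] ≤ 3·2 = 6, so [K:Q] = 6. (Equivalently: Q(∛1065) ⊂ R but ω ∉ R, so [K : Q(∛1065)] = 2.)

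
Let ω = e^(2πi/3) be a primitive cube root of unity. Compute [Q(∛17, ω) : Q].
[Q(∛17, ω) : Q] = 6

[Q(∛17):Q] = 3 (min poly x^3 - 17, irreducible since 17 is not a perfect cube). [Q(ω):Q] = 2 (min poly x^2 + x + 1). Since Q(∛17) ⊂ R and ω ∉ R, we have ω ∉ Q(∛17), so x^2 + x + 1 remains irreducible over Q(∛17) and [Q(∛17, ω) : Q(∛17)] = 2. By the tower law, [Q(∛17, ω) : Q] = 3 · 2 = 6. (In fact Q(∛17, ω) is the splitting field of x^3 - 17 over Q.)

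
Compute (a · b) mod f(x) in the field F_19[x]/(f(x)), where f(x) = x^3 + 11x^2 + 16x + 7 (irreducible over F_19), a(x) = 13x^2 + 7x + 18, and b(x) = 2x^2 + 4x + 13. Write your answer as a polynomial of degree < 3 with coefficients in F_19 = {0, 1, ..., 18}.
a · b ≡ 14x^2 + 5x + 7 (mod f(x))

Multiply in F_19[x]: a(x)·b(x) = (13x^2 + 7x + 18)·(2x^2 + 4x + 13) = 7x^4 + 9x^3 + 5x^2 + 11x + 6. This has degree ≥ 3, so divide by f(x) over F_19: 7x^4 + 9x^3 + 5x^2 + 11x + 6 = (7x + 8)·(x^3 + 11x^2 + 16x + 7) + (14x^2 + 5x + 7). Hence a·b ≡ 14x^2 + 5x + 7 (mod f). (F_19[x]/(f) is a field with 19^3 = 6859 elements since f is irreducible of degree 3.)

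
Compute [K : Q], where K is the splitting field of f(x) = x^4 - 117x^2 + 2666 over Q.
[K : Q] = 4

Solving the quadratic in x^2: x^2 = (117 ± √(117^2 - 4·2666))/2 = (117 ± √3025)/2 = (117 ± 55)/2, giving x^2 = 31 or x^2 = 86. So f(x) = (x^2 - 31)(x^2 - 86) and the roots of f are ±√31, ±√86. Hence the splitting field is K = Q(√31, √86). Since 31 and 86 are distinct squarefree integers > 1, their product 2666 is not a perfect square, so √86 ∉ Q(√31). By the tower law [K:Q] = [Q(√31,√86):Q(√31)] · [Q(√31):Q] = 2 · 2 = 4.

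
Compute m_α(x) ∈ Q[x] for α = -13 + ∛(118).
m_α(x) = x^3 + 39x^2 + 507x + 2079

Set β = α + 13 = ∛(118), so β^3 = 118. Then (α + 13)^3 - 118 = 0, i.e. α is a root of g(x) = (x + 13)^3 - 118 = x^3 + 39x^2 + 507x + 2079. Since g(x) = h(x + 13) where h(x) = x^3 - 118, and h is irreducible over Q (because 118 is not a perfect cube, so h has no rational root, and a monic cubic with no rational root is irreducible), g is also irreducible (irreducibility is preserved under the substitution x → x + 13). Hence m_α(x) = x^3 + 39x^2 + 507x + 2079.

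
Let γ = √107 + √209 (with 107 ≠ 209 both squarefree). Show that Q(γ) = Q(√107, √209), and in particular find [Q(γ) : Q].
[Q(γ) : Q] = 4 (equivalently, Q(γ) = Q(√107, √209))

Obviously Q(γ) ⊆ Q(√107, √209), and [Q(√107, √209):Q] = 4 (since 107, 209 are distinct squarefree integers > 1 with 22363 not a perfect square). To show equality we compute the minimal polynomial of γ. From γ = √107 + √209: γ^2 = 107 + 2√(22363) + 209 = 316 + 2√(22363), so γ^2 - 316 = 2√(22363); squaring, (γ^2 - 316)^2 = 4·22363, i.e. γ^4 - 632γ^2 + 99856 - 89452 = 0, i.e. γ^4 - 632γ^2 + 10404 = 0. So γ is a root of x^4 - 632x^2 + 10404. This polynomial is irreducible over Q: it has no rational root (each ±√107 ± √209 is irrational), and any factorization into two quadratics over Q would force √(22363) ∈ Q (pairing opposite roots) or √107, √209 ∈ Q (other pairings), all impossible. Hence [Q(γ):Q] = 4 = [Q(√107, √209):Q], so Q(γ) = Q(√107, √209).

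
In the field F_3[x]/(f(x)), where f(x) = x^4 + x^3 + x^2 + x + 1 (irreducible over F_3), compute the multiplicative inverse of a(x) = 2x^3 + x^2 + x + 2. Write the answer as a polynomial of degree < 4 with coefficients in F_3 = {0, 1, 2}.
a(x)^(-1) ≡ 2x^2 + x + 2 (mod f(x))

Since f is irreducible over F_3, F_3[x]/(f) is a field and a(x) ≠ 0 has an inverse. Apply the extended Euclidean algorithm to f(x) and a(x) in F_3[x]: f(x) = (2x + 1)·a(x) + (x^2 + 2x + 2);  a(x) = (2x)·(x^2 + 2x + 2) + (2). The last nonzero remainder is the constant 2 = gcd(f, a) in F_3. Back-substituting through the division chain expresses 2 = s(x)·a(x) + t(x)·f(x) with s(x) ≡ x^2 + 2x + 1 (mod f), so (x^2 + 2x + 1)·a(x) ≡ 2 (mod f). Multiplying by 2^(-1) ≡ 2 in F_3 gives a(x)^(-1) ≡ 2·(x^2 + 2x + 1) ≡ 2x^2 + x + 2 (mod f). Check: (2x^3 + x^2 + x + 2)·(2x^2 + x + 2) = x^5 + x^4 + x^3 + x^2 + x + 1 ≡ 1 (mod x^4 + x^3 + x^2 + x + 1).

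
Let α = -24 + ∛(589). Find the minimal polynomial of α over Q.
m_α(x) = x^3 + 72x^2 + 1728x + 13235

Set β = α + 24 = ∛(589), so β^3 = 589. Then (α + 24)^3 - 589 = 0, i.e. α is a root of g(x) = (x + 24)^3 - 589 = x^3 + 72x^2 + 1728x + 13235. Since g(x) = h(x + 24) where h(x) = x^3 - 589, and h is irreducible over Q (because 589 is not a perfect cube, so h has no rational root, and a monic cubic with no rational root is irreducible), g is also irreducible (irreducibility is preserved under the substitution x → x + 24). Hence m_α(x) = x^3 + 72x^2 + 1728x + 13235.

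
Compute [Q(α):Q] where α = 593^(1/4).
[Q(α):Q] = 4

α is a root of x^4 - 593. By Eisenstein's criterion at the prime p = 593 (which divides the constant term 593 but p^2 = 351649 does not, since 593 is squarefree), x^4 - 593 is irreducible over Q. Hence [Q(α):Q] = 4.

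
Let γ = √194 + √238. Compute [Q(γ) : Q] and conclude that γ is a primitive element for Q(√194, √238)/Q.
[Q(γ) : Q] = 4 (equivalently, Q(γ) = Q(√194, √238))

Obviously Q(γ) ⊆ Q(√194, √238), and [Q(√194, √238):Q] = 4 (since 194, 238 are distinct squarefree integers > 1 with 46172 not a perfect square). To show equality we compute the minimal polynomial of γ. From γ = √194 + √238: γ^2 = 194 + 2√(46172) + 238 = 432 + 2√(46172), so γ^2 - 432 = 2√(46172); squaring, (γ^2 - 432)^2 = 4·46172, i.e. γ^4 - 864γ^2 + 186624 - 184688 = 0, i.e. γ^4 - 864γ^2 + 1936 = 0. So γ is a root of x^4 - 864x^2 + 1936. This polynomial is irreducible over Q: it has no rational root (each ±√194 ± √238 is irrational), and any factorization into two quadratics over Q would force √(46172) ∈ Q (pairing opposite roots) or √194, √238 ∈ Q (other pairings), all impossible. Hence [Q(γ):Q] = 4 = [Q(√194, √238):Q], so Q(γ) = Q(√194, √238).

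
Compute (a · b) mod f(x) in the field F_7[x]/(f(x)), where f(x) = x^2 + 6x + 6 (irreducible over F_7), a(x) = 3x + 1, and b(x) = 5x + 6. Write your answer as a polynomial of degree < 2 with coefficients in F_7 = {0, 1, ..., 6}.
a · b ≡ 3x (mod f(x))

Multiply in F_7[x]: a(x)·b(x) = (3x + 1)·(5x + 6) = x^2 + 2x + 6. This has degree ≥ 2, so divide by f(x) over F_7: x^2 + 2x + 6 = (1)·(x^2 + 6x + 6) + (3x). Hence a·b ≡ 3x (mod f). (F_7[x]/(f) is a field with 7^2 = 49 elements since f is irreducible of degree 2.)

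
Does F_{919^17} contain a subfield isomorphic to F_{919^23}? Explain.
No: F_{919^23} is not a subfield of F_{919^17}

F_{p^m} embeds in F_{p^n} iff m | n. Here 23 ∤ 17 (since 17 = 0·23 + 17 with remainder 17 ≠ 0), so F_{919^23} is not a subfield of F_{919^17}. Equivalently: if it were, the tower law would give 23 = [F_{919^23}:F_919] dividing [F_{919^17}:F_919] = 17, contradiction.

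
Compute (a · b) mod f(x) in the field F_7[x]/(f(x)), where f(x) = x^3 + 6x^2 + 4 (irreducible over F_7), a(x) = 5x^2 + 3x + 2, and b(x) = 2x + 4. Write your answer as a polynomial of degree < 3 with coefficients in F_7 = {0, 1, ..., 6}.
a · b ≡ x^2 + 2x + 3 (mod f(x))

Multiply in F_7[x]: a(x)·b(x) = (5x^2 + 3x + 2)·(2x + 4) = 3x^3 + 5x^2 + 2x + 1. This has degree ≥ 3, so divide by f(x) over F_7: 3x^3 + 5x^2 + 2x + 1 = (3)·(x^3 + 6x^2 + 4) + (x^2 + 2x + 3). Hence a·b ≡ x^2 + 2x + 3 (mod f). (F_7[x]/(f) is a field with 7^3 = 343 elements since f is irreducible of degree 3.)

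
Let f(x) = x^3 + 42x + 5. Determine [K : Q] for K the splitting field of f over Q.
[K : Q] = 6

By the rational root test, any rational root of the monic integer polynomial f(x) = x^3 + 42x + 5 must be an integer dividing the constant term 5, i.e. one of ±{1, 5}. Evaluating: f(1) = 48, f(-1) = -38, f(5) = 340, f(-5) = -330; none is 0, so f has no rational root and is therefore irreducible over Q (a cubic with no linear factor over a field is irreducible). For an irreducible cubic, the Galois group is A_3 or S_3 according as the discriminant disc(f) = -4a^3 - 27b^2 = -4·(42)^3 - 27·(5)^2 = -297027 is or is not a square in Q. Here disc(f) = -297027 is not a perfect square in Q, so the Galois group of f over Q is not contained in A_3 and must be all of S_3. The splitting field has degree |S_3| = 6 over Q, so [K : Q] = 6.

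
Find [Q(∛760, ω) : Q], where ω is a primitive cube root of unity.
[Q(∛760, ω) : Q] = 6

[Q(∛760):Q] = 3 (min poly x^3 - 760, irreducible since 760 is not a perfect cube). [Q(ω):Q] = 2 (min poly x^2 + x + 1). Since Q(∛760) ⊂ R and ω ∉ R, we have ω ∉ Q(∛760), so x^2 + x + 1 remains irreducible over Q(∛760) and [Q(∛760, ω) : Q(∛760)] = 2. By the tower law, [Q(∛760, ω) : Q] = 3 · 2 = 6. (In fact Q(∛760, ω) is the splitting field of x^3 - 760 over Q.)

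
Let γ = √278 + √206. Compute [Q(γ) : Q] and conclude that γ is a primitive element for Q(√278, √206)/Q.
[Q(γ) : Q] = 4 (equivalently, Q(γ) = Q(√278, √206))

Obviously Q(γ) ⊆ Q(√278, √206), and [Q(√278, √206):Q] = 4 (since 278, 206 are distinct squarefree integers > 1 with 57268 not a perfect square). To show equality we compute the minimal polynomial of γ. From γ = √278 + √206: γ^2 = 278 + 2√(57268) + 206 = 484 + 2√(57268), so γ^2 - 484 = 2√(57268); squaring, (γ^2 - 484)^2 = 4·57268, i.e. γ^4 - 968γ^2 + 234256 - 229072 = 0, i.e. γ^4 - 968γ^2 + 5184 = 0. So γ is a root of x^4 - 968x^2 + 5184. This polynomial is irreducible over Q: it has no rational root (each ±√278 ± √206 is irrational), and any factorization into two quadratics over Q would force √(57268) ∈ Q (pairing opposite roots) or √278, √206 ∈ Q (other pairings), all impossible. Hence [Q(γ):Q] = 4 = [Q(√278, √206):Q], so Q(γ) = Q(√278, √206).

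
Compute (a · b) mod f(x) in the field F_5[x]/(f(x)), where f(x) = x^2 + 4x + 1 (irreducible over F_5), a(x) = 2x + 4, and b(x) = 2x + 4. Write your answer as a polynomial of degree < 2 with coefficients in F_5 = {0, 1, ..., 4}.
a · b ≡ 2 (mod f(x))

Multiply in F_5[x]: a(x)·b(x) = (2x + 4)·(2x + 4) = 4x^2 + x + 1. This has degree ≥ 2, so divide by f(x) over F_5: 4x^2 + x + 1 = (4)·(x^2 + 4x + 1) + (2). Hence a·b ≡ 2 (mod f). (F_5[x]/(f) is a field with 5^2 = 25 elements since f is irreducible of degree 2.)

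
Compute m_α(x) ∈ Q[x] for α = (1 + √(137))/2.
m_α(x) = x^2 - x - 34

From 2α - 1 = √(137), squaring gives (2α - 1)^2 = 137, i.e. 4α^2 - 4α + 1 = 137, so α^2 - α + (1 - 137)/4 = 0. Since 137 ≡ 1 (mod 4), (1 - 137)/4 = -34 ∈ Z. The polynomial x^2 - x - 34 has discriminant 1 - 4·(-34) = 137, which is not a perfect square in Q (d = 137 is squarefree and ≠ 1), so x^2 - x - 34 is irreducible over Q. It is the minimal polynomial of α.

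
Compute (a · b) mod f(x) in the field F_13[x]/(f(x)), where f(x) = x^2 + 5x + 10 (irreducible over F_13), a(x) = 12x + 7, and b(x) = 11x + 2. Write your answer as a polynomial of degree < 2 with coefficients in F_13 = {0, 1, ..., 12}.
a · b ≡ 7 (mod f(x))

Multiply in F_13[x]: a(x)·b(x) = (12x + 7)·(11x + 2) = 2x^2 + 10x + 1. This has degree ≥ 2, so divide by f(x) over F_13: 2x^2 + 10x + 1 = (2)·(x^2 + 5x + 10) + (7). Hence a·b ≡ 7 (mod f). (F_13[x]/(f) is a field with 13^2 = 169 elements since f is irreducible of degree 2.)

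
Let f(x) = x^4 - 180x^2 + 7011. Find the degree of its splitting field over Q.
[K : Q] = 4

Solving the quadratic in x^2: x^2 = (180 ± √(180^2 - 4·7011))/2 = (180 ± √4356)/2 = (180 ± 66)/2, giving x^2 = 123 or x^2 = 57. So f(x) = (x^2 - 123)(x^2 - 57) and the roots of f are ±√123, ±√57. Hence the splitting field is K = Q(√123, √57). Since 123 and 57 are distinct squarefree integers > 1, their product 7011 is not a perfect square, so √57 ∉ Q(√123). By the tower law [K:Q] = [Q(√123,√57):Q(√123)] · [Q(√123):Q] = 2 · 2 = 4.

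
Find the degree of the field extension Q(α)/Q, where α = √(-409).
[Q(α):Q] = 2

[Q(α):Q] equals the degree of the minimal polynomial of α. Here α^2 = -409 and x^2 + 409 is irreducible (d = -409 is squarefree, ≠ 1, hence not a square), so deg(m_α) = 2. Thus [Q(α):Q] = 2.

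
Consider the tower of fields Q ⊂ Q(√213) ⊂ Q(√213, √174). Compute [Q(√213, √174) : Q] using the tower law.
[Q(√213, √174) : Q] = 4

[Q(√213):Q] = 2 (min poly x^2 - 213, irreducible since 213 is squarefree > 1). For the top step, suppose √174 ∈ Q(√213), say √174 = c + d√213 with c, d ∈ Q. Squaring: 174 = c^2 + 213d^2 + 2cd√213. Since √213 ∉ Q this forces 2cd = 0. If d = 0 then √174 = c ∈ Q, contradicting 174 squarefree > 1. If c = 0 then 174 = 213d^2, so 213·174 = (213d)^2 is a perfect square in Q — but 213·174 = 37062 is not a perfect square (since 213 and 174 are distinct squarefree integers). Contradiction. Hence √174 ∉ Q(√213), so x^2 - 174 stays irreducible over Q(√213) and [Q(√213, √174) : Q(√213)] = 2. By the tower law, [Q(√213, √174) : Q] = 2 · 2 = 4.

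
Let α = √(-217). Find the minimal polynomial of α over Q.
m_α(x) = x^2 + 217

α satisfies α^2 + 217 = 0, so x^2 + 217 annihilates α. Since d = -217 is squarefree and ≠ 1, it is not a perfect square in Q, so x^2 + 217 has no rational root and is therefore irreducible over Q (a degree-2 polynomial over a field is irreducible iff it has no root). Hence m_α(x) = x^2 + 217.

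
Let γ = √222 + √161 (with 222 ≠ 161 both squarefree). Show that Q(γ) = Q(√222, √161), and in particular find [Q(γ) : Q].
[Q(γ) : Q] = 4 (equivalently, Q(γ) = Q(√222, √161))

Obviously Q(γ) ⊆ Q(√222, √161), and [Q(√222, √161):Q] = 4 (since 222, 161 are distinct squarefree integers > 1 with 35742 not a perfect square). To show equality we compute the minimal polynomial of γ. From γ = √222 + √161: γ^2 = 222 + 2√(35742) + 161 = 383 + 2√(35742), so γ^2 - 383 = 2√(35742); squaring, (γ^2 - 383)^2 = 4·35742, i.e. γ^4 - 766γ^2 + 146689 - 142968 = 0, i.e. γ^4 - 766γ^2 + 3721 = 0. So γ is a root of x^4 - 766x^2 + 3721. This polynomial is irreducible over Q: it has no rational root (each ±√222 ± √161 is irrational), and any factorization into two quadratics over Q would force √(35742) ∈ Q (pairing opposite roots) or √222, √161 ∈ Q (other pairings), all impossible. Hence [Q(γ):Q] = 4 = [Q(√222, √161):Q], so Q(γ) = Q(√222, √161).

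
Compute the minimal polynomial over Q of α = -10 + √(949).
m_α(x) = x^2 + 20x - 849

From α + 10 = √(949), squaring gives (α + 10)^2 = 949, i.e. α^2 + 20α + 100 = 949, so α^2 + 20α - 849 = 0. The discriminant of x^2 + 20x - 849 is (20)^2 - 4·(-849) = 400 + 3396 = 3796, and 4·(949) is not a perfect square in Q since 949 is squarefree and ≠ 1. Hence x^2 + 20x - 849 is irreducible over Q and is the minimal polynomial of α.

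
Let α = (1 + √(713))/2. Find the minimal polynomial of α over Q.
m_α(x) = x^2 - x - 178

From 2α - 1 = √(713), squaring gives (2α - 1)^2 = 713, i.e. 4α^2 - 4α + 1 = 713, so α^2 - α + (1 - 713)/4 = 0. Since 713 ≡ 1 (mod 4), (1 - 713)/4 = -178 ∈ Z. The polynomial x^2 - x - 178 has discriminant 1 - 4·(-178) = 713, which is not a perfect square in Q (d = 713 is squarefree and ≠ 1), so x^2 - x - 178 is irreducible over Q. It is the minimal polynomial of α.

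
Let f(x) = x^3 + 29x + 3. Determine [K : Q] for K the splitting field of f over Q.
[K : Q] = 6

By the rational root test, any rational root of the monic integer polynomial f(x) = x^3 + 29x + 3 must be an integer dividing the constant term 3, i.e. one of ±{1, 3}. Evaluating: f(1) = 33, f(-1) = -27, f(3) = 117, f(-3) = -111; none is 0, so f has no rational root and is therefore irreducible over Q (a cubic with no linear factor over a field is irreducible). For an irreducible cubic, the Galois group is A_3 or S_3 according as the discriminant disc(f) = -4a^3 - 27b^2 = -4·(29)^3 - 27·(3)^2 = -97799 is or is not a square in Q. Here disc(f) = -97799 is not a perfect square in Q, so the Galois group of f over Q is not contained in A_3 and must be all of S_3. The splitting field has degree |S_3| = 6 over Q, so [K : Q] = 6.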